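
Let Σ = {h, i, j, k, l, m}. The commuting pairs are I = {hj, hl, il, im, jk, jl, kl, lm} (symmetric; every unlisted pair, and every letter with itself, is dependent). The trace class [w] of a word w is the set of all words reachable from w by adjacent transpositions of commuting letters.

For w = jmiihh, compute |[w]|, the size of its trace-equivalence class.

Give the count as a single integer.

#0=j has no predecessor
#1=m depends on [0:j]
#2=i depends on [0:j]
#3=i depends on [2:i]
#4=h depends on [1:m, 3:i]
#5=h depends on [4:h]
sources: [0:j]
N(rest) = Σ N(rest − s) over sources s of rest; N(one piece) = 1:
  size 1 → [5]=1
  size 2 → [4,5]=1
  size 3 → [1,4,5]=1  [3,4,5]=1
  size 4 → [1,3,4,5]=2  [2,3,4,5]=1
  first=0(j) contributes 3

3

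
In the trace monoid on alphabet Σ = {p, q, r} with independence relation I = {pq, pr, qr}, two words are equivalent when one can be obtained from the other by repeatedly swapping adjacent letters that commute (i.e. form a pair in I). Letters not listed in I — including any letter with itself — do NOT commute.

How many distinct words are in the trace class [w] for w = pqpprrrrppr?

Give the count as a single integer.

2772

0(p) covers ∅
1(q) covers ∅
2(p) covers 0:p
3(p) covers 2:p
4(r) covers ∅
5(r) covers 4:r
6(r) covers 5:r
7(r) covers 6:r
8(p) covers 3:p
9(p) covers 8:p
10(r) covers 7:r
floor of heap: 0:p, 1:q, 4:r
completions by unplaced set U, small U first (add the entries for U minus each lowest piece of U):
  |U|=1: {1}:1  {9}:1  {10}:1
  |U|=2: {1,9}:2  {1,10}:2  {7,10}:1  {8,9}:1  {9,10}:2
  |U|=3: {1,7,10}:3  {1,8,9}:3  {1,9,10}:6  {3,8,9}:1  {6,7,10}:1  {7,9,10}:3  {8,9,10}:3
  |U|=4: {1,3,8,9}:4  {1,6,7,10}:4  {1,7,9,10}:12  {1,8,9,10}:12  {2,3,8,9}:1  {3,8,9,10}:4  {5,6,7,10}:1  {6,7,9,10}:4  {7,8,9,10}:6
  |U|=5: {0,2,3,8,9}:1  {1,2,3,8,9}:5  {1,3,8,9,10}:20  {1,5,6,7,10}:5  {1,6,7,9,10}:20  {1,7,8,9,10}:30  {2,3,8,9,10}:5  {3,7,8,9,10}:10  {4,5,6,7,10}:1  {5,6,7,9,10}:5  {6,7,8,9,10}:10
  |U|=6: {0,1,2,3,8,9}:6  {0,2,3,8,9,10}:6  {1,2,3,8,9,10}:30  {1,3,7,8,9,10}:60  {1,4,5,6,7,10}:6  {1,5,6,7,9,10}:30  {1,6,7,8,9,10}:60  {2,3,7,8,9,10}:15  {3,6,7,8,9,10}:20  {4,5,6,7,9,10}:6  {5,6,7,8,9,10}:15
  |U|=7: {0,1,2,3,8,9,10}:42  {0,2,3,7,8,9,10}:21  {1,2,3,7,8,9,10}:105  {1,3,6,7,8,9,10}:140  {1,4,5,6,7,9,10}:42  {1,5,6,7,8,9,10}:105  {2,3,6,7,8,9,10}:35  {3,5,6,7,8,9,10}:35  {4,5,6,7,8,9,10}:21
  |U|=8: {0,1,2,3,7,8,9,10}:168  {0,2,3,6,7,8,9,10}:56  {1,2,3,6,7,8,9,10}:280  {1,3,5,6,7,8,9,10}:280  {1,4,5,6,7,8,9,10}:168  {2,3,5,6,7,8,9,10}:70  {3,4,5,6,7,8,9,10}:56
  |U|=9: {0,1,2,3,6,7,8,9,10}:504  {0,2,3,5,6,7,8,9,10}:126  {1,2,3,5,6,7,8,9,10}:630  {1,3,4,5,6,7,8,9,10}:504  {2,3,4,5,6,7,8,9,10}:126
  start at 0(p): 1260
  start at 1(q): 252
  start at 4(r): 1260
sum over floor = 2772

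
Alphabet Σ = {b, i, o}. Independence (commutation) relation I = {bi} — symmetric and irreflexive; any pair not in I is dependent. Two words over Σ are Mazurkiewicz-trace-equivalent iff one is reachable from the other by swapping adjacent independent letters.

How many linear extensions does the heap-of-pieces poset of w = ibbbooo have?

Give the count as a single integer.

#0=i has no predecessor
#1=b has no predecessor
#2=b depends on [1:b]
#3=b depends on [2:b]
#4=o depends on [0:i, 3:b]
#5=o depends on [4:o]
#6=o depends on [5:o]
sources: [0:i, 1:b]
N(rest) = Σ N(rest − s) over sources s of rest; N(one piece) = 1:
  size 1 → [6]=1
  size 2 → [5,6]=1
  size 3 → [4,5,6]=1
  size 4 → [0,4,5,6]=1  [3,4,5,6]=1
  size 5 → [0,3,4,5,6]=2  [2,3,4,5,6]=1
  first=0(i) contributes 1
  first=1(b) contributes 3
|[w]| = 4

4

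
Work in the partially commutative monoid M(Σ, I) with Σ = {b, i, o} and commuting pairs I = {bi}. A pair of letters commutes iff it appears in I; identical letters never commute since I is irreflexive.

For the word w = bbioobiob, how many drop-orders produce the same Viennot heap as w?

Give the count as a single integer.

6

piece 0:b — minimal
piece 1:b rests on {0:b}
piece 2:i — minimal
piece 3:o rests on {1:b, 2:i}
piece 4:o rests on {3:o}
piece 5:b rests on {4:o}
piece 6:i rests on {4:o}
piece 7:o rests on {5:b, 6:i}
piece 8:b rests on {7:o}
minimal pieces: {0:b, 2:i}
ways to finish when only these pieces remain (= sum over removing one remaining piece with nothing left below it):
  1 left: {8}→1
  2 left: {7,8}→1
  3 left: {5,7,8}→1  {6,7,8}→1
  4 left: {5,6,7,8}→2
  5 left: {4,5,6,7,8}→2
  6 left: {3,4,5,6,7,8}→2
  7 left: {1,3,4,5,6,7,8}→2  {2,3,4,5,6,7,8}→2
  placing 0:b first → 4 extensions
  placing 2:i first → 2 extensions
total linear extensions = 6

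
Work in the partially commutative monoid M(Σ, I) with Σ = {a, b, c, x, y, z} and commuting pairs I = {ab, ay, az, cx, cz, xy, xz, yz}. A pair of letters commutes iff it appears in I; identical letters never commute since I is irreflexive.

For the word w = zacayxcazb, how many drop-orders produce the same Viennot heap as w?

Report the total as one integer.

piece 0:z — minimal
piece 1:a — minimal
piece 2:c rests on {1:a}
piece 3:a rests on {2:c}
piece 4:y rests on {2:c}
piece 5:x rests on {3:a}
piece 6:c rests on {3:a, 4:y}
piece 7:a rests on {5:x, 6:c}
piece 8:z rests on {0:z}
piece 9:b rests on {5:x, 6:c, 8:z}
minimal pieces: {0:z, 1:a}
ways to finish when only these pieces remain (= sum over removing one remaining piece with nothing left below it):
  1 left: {7}→1  {9}→1
  2 left: {7,9}→2  {8,9}→1
  3 left: {0,8,9}→1  {5,7,9}→2  {6,7,9}→2  {7,8,9}→3
  4 left: {0,7,8,9}→4  {4,6,7,9}→2  {5,6,7,9}→4  {5,7,8,9}→5  {6,7,8,9}→5
  5 left: {0,5,7,8,9}→9  {0,6,7,8,9}→9  {3,5,6,7,9}→4  {4,5,6,7,9}→6  {4,6,7,8,9}→7  {5,6,7,8,9}→14
  6 left: {0,4,6,7,8,9}→16  {0,5,6,7,8,9}→32  {3,4,5,6,7,9}→10  {3,5,6,7,8,9}→18  {4,5,6,7,8,9}→27
  7 left: {0,3,5,6,7,8,9}→50  {0,4,5,6,7,8,9}→75  {2,3,4,5,6,7,9}→10  {3,4,5,6,7,8,9}→55
  8 left: {0,3,4,5,6,7,8,9}→180  {1,2,3,4,5,6,7,9}→10  {2,3,4,5,6,7,8,9}→65
  placing 0:z first → 75 extensions
  placing 1:a first → 245 extensions
total linear extensions = 320

320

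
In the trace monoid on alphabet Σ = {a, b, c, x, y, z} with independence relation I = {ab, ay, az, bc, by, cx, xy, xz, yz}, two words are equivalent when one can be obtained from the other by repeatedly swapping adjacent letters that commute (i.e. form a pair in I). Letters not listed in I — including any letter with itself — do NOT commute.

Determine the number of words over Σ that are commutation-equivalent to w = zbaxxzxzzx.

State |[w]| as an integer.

piece 0:z — minimal
piece 1:b rests on {0:z}
piece 2:a — minimal
piece 3:x rests on {1:b, 2:a}
piece 4:x rests on {3:x}
piece 5:z rests on {1:b}
piece 6:x rests on {4:x}
piece 7:z rests on {5:z}
piece 8:z rests on {7:z}
piece 9:x rests on {6:x}
minimal pieces: {0:z, 2:a}
ways to finish when only these pieces remain (= sum over removing one remaining piece with nothing left below it):
  1 left: {8}→1  {9}→1
  2 left: {6,9}→1  {7,8}→1  {8,9}→2
  3 left: {4,6,9}→1  {5,7,8}→1  {6,8,9}→3  {7,8,9}→3
  4 left: {3,4,6,9}→1  {4,6,8,9}→4  {5,7,8,9}→4  {6,7,8,9}→6
  5 left: {2,3,4,6,9}→1  {3,4,6,8,9}→5  {4,6,7,8,9}→10  {5,6,7,8,9}→10
  6 left: {2,3,4,6,8,9}→6  {3,4,6,7,8,9}→15  {4,5,6,7,8,9}→20
  7 left: {2,3,4,6,7,8,9}→21  {3,4,5,6,7,8,9}→35
  8 left: {1,3,4,5,6,7,8,9}→35  {2,3,4,5,6,7,8,9}→56
  placing 0:z first → 91 extensions
  placing 2:a first → 35 extensions
total linear extensions = 126

126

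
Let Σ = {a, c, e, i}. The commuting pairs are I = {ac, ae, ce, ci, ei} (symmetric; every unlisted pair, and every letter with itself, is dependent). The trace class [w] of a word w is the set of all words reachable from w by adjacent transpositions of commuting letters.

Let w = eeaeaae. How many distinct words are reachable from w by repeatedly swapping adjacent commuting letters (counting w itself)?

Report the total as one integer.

0(e) covers ∅
1(e) covers 0:e
2(a) covers ∅
3(e) covers 1:e
4(a) covers 2:a
5(a) covers 4:a
6(e) covers 3:e
floor of heap: 0:e, 2:a
completions by unplaced set U, small U first (add the entries for U minus each lowest piece of U):
  |U|=1: {5}:1  {6}:1
  |U|=2: {3,6}:1  {4,5}:1  {5,6}:2
  |U|=3: {1,3,6}:1  {2,4,5}:1  {3,5,6}:3  {4,5,6}:3
  |U|=4: {0,1,3,6}:1  {1,3,5,6}:4  {2,4,5,6}:4  {3,4,5,6}:6
  |U|=5: {0,1,3,5,6}:5  {1,3,4,5,6}:10  {2,3,4,5,6}:10
  start at 0(e): 20
  start at 2(a): 15
sum over floor = 35

35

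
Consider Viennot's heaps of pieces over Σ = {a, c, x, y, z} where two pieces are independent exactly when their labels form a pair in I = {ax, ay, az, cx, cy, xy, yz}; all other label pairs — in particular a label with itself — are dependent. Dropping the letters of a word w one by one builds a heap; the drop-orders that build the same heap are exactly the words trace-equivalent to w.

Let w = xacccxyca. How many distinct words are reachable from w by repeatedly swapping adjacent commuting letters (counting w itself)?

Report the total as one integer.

252

0(x) covers ∅
1(a) covers ∅
2(c) covers 1:a
3(c) covers 2:c
4(c) covers 3:c
5(x) covers 0:x
6(y) covers ∅
7(c) covers 4:c
8(a) covers 7:c
floor of heap: 0:x, 1:a, 6:y
completions by unplaced set U, small U first (add the entries for U minus each lowest piece of U):
  |U|=1: {5}:1  {6}:1  {8}:1
  |U|=2: {0,5}:1  {5,6}:2  {5,8}:2  {6,8}:2  {7,8}:1
  |U|=3: {0,5,6}:3  {0,5,8}:3  {4,7,8}:1  {5,6,8}:6  {5,7,8}:3  {6,7,8}:3
  |U|=4: {0,5,6,8}:12  {0,5,7,8}:6  {3,4,7,8}:1  {4,5,7,8}:4  {4,6,7,8}:4  {5,6,7,8}:12
  |U|=5: {0,4,5,7,8}:10  {0,5,6,7,8}:30  {2,3,4,7,8}:1  {3,4,5,7,8}:5  {3,4,6,7,8}:5  {4,5,6,7,8}:20
  |U|=6: {0,3,4,5,7,8}:15  {0,4,5,6,7,8}:60  {1,2,3,4,7,8}:1  {2,3,4,5,7,8}:6  {2,3,4,6,7,8}:6  {3,4,5,6,7,8}:30
  |U|=7: {0,2,3,4,5,7,8}:21  {0,3,4,5,6,7,8}:105  {1,2,3,4,5,7,8}:7  {1,2,3,4,6,7,8}:7  {2,3,4,5,6,7,8}:42
  start at 0(x): 56
  start at 1(a): 168
  start at 6(y): 28
sum over floor = 252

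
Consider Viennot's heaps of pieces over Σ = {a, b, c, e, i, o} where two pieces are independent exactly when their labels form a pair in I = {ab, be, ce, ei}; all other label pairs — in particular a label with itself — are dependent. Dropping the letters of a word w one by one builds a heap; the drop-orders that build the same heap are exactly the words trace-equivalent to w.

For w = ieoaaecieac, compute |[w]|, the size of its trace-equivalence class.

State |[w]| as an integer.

12

#0=i has no predecessor
#1=e has no predecessor
#2=o depends on [0:i, 1:e]
#3=a depends on [2:o]
#4=a depends on [3:a]
#5=e depends on [4:a]
#6=c depends on [4:a]
#7=i depends on [6:c]
#8=e depends on [5:e]
#9=a depends on [7:i, 8:e]
#10=c depends on [9:a]
sources: [0:i, 1:e]
N(rest) = Σ N(rest − s) over sources s of rest; N(one piece) = 1:
  size 1 → [10]=1
  size 2 → [9,10]=1
  size 3 → [7,9,10]=1  [8,9,10]=1
  size 4 → [5,8,9,10]=1  [6,7,9,10]=1  [7,8,9,10]=2
  size 5 → [5,7,8,9,10]=3  [6,7,8,9,10]=3
  size 6 → [5,6,7,8,9,10]=6
  size 7 → [4,5,6,7,8,9,10]=6
  size 8 → [3,4,5,6,7,8,9,10]=6
  size 9 → [2,3,4,5,6,7,8,9,10]=6
  first=0(i) contributes 6
  first=1(e) contributes 6
|[w]| = 12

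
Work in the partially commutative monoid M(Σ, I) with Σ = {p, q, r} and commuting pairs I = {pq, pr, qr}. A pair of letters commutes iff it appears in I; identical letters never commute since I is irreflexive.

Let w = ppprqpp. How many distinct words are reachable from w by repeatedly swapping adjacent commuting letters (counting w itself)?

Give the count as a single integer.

piece 0:p — minimal
piece 1:p rests on {0:p}
piece 2:p rests on {1:p}
piece 3:r — minimal
piece 4:q — minimal
piece 5:p rests on {2:p}
piece 6:p rests on {5:p}
minimal pieces: {0:p, 3:r, 4:q}
ways to finish when only these pieces remain (= sum over removing one remaining piece with nothing left below it):
  1 left: {3}→1  {4}→1  {6}→1
  2 left: {3,4}→2  {3,6}→2  {4,6}→2  {5,6}→1
  3 left: {2,5,6}→1  {3,4,6}→6  {3,5,6}→3  {4,5,6}→3
  4 left: {1,2,5,6}→1  {2,3,5,6}→4  {2,4,5,6}→4  {3,4,5,6}→12
  5 left: {0,1,2,5,6}→1  {1,2,3,5,6}→5  {1,2,4,5,6}→5  {2,3,4,5,6}→20
  placing 0:p first → 30 extensions
  placing 3:r first → 6 extensions
  placing 4:q first → 6 extensions
total linear extensions = 42

42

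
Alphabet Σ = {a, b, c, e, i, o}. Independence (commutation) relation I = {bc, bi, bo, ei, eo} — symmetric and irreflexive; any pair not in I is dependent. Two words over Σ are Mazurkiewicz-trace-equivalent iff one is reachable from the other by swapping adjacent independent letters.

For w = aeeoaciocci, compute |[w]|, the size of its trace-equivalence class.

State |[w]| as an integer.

piece 0:a — minimal
piece 1:e rests on {0:a}
piece 2:e rests on {1:e}
piece 3:o rests on {0:a}
piece 4:a rests on {2:e, 3:o}
piece 5:c rests on {4:a}
piece 6:i rests on {5:c}
piece 7:o rests on {6:i}
piece 8:c rests on {7:o}
piece 9:c rests on {8:c}
piece 10:i rests on {9:c}
minimal pieces: {0:a}
ways to finish when only these pieces remain (= sum over removing one remaining piece with nothing left below it):
  1 left: {10}→1
  2 left: {9,10}→1
  3 left: {8,9,10}→1
  4 left: {7,8,9,10}→1
  5 left: {6,7,8,9,10}→1
  6 left: {5,6,7,8,9,10}→1
  7 left: {4,5,6,7,8,9,10}→1
  8 left: {2,4,5,6,7,8,9,10}→1  {3,4,5,6,7,8,9,10}→1
  9 left: {1,2,4,5,6,7,8,9,10}→1  {2,3,4,5,6,7,8,9,10}→2
  placing 0:a first → 3 extensions

3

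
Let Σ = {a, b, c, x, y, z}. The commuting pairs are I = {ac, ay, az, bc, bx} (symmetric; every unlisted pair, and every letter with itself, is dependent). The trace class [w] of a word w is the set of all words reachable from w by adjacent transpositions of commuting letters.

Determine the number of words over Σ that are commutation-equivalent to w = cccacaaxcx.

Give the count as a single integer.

35

0(c) covers ∅
1(c) covers 0:c
2(c) covers 1:c
3(a) covers ∅
4(c) covers 2:c
5(a) covers 3:a
6(a) covers 5:a
7(x) covers 4:c, 6:a
8(c) covers 7:x
9(x) covers 8:c
floor of heap: 0:c, 3:a
completions by unplaced set U, small U first (add the entries for U minus each lowest piece of U):
  |U|=1: {9}:1
  |U|=2: {8,9}:1
  |U|=3: {7,8,9}:1
  |U|=4: {4,7,8,9}:1  {6,7,8,9}:1
  |U|=5: {2,4,7,8,9}:1  {4,6,7,8,9}:2  {5,6,7,8,9}:1
  |U|=6: {1,2,4,7,8,9}:1  {2,4,6,7,8,9}:3  {3,5,6,7,8,9}:1  {4,5,6,7,8,9}:3
  |U|=7: {0,1,2,4,7,8,9}:1  {1,2,4,6,7,8,9}:4  {2,4,5,6,7,8,9}:6  {3,4,5,6,7,8,9}:4
  |U|=8: {0,1,2,4,6,7,8,9}:5  {1,2,4,5,6,7,8,9}:10  {2,3,4,5,6,7,8,9}:10
  start at 0(c): 20
  start at 3(a): 15
sum over floor = 35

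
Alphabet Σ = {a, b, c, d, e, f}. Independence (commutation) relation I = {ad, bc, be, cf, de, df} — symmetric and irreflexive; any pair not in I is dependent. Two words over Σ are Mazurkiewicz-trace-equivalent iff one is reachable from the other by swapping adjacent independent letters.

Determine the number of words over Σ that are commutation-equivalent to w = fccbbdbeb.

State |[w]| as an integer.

0(f) covers ∅
1(c) covers ∅
2(c) covers 1:c
3(b) covers 0:f
4(b) covers 3:b
5(d) covers 2:c, 4:b
6(b) covers 5:d
7(e) covers 0:f, 2:c
8(b) covers 6:b
floor of heap: 0:f, 1:c
completions by unplaced set U, small U first (add the entries for U minus each lowest piece of U):
  |U|=1: {7}:1  {8}:1
  |U|=2: {6,8}:1  {7,8}:2
  |U|=3: {5,6,8}:1  {6,7,8}:3
  |U|=4: {4,5,6,8}:1  {5,6,7,8}:4
  |U|=5: {2,5,6,7,8}:4  {3,4,5,6,8}:1  {4,5,6,7,8}:5
  |U|=6: {1,2,5,6,7,8}:4  {2,4,5,6,7,8}:9  {3,4,5,6,7,8}:6
  |U|=7: {0,3,4,5,6,7,8}:6  {1,2,4,5,6,7,8}:13  {2,3,4,5,6,7,8}:15
  start at 0(f): 28
  start at 1(c): 21
sum over floor = 49

49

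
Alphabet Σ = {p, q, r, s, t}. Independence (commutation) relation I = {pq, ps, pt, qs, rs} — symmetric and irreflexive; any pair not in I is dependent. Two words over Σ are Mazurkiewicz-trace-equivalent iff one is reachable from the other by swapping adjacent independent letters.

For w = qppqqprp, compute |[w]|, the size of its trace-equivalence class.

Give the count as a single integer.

20

drop 0:q onto floor
drop 1:p onto floor
drop 2:p onto {1:p}
drop 3:q onto {0:q}
drop 4:q onto {3:q}
drop 5:p onto {2:p}
drop 6:r onto {4:q, 5:p}
drop 7:p onto {6:r}
ground layer = {0:q, 1:p}
drop-orders for the pieces not yet dropped (sum over which currently-grounded one goes next):
  1 to go: {7} 1
  2 to go: {6,7} 1
  3 to go: {4,6,7} 1  {5,6,7} 1
  4 to go: {2,5,6,7} 1  {3,4,6,7} 1  {4,5,6,7} 2
  5 to go: {0,3,4,6,7} 1  {1,2,5,6,7} 1  {2,4,5,6,7} 3  {3,4,5,6,7} 3
  6 to go: {0,3,4,5,6,7} 4  {1,2,4,5,6,7} 4  {2,3,4,5,6,7} 6
  if 0:q drops first: 10 orders
  if 1:p drops first: 10 orders
heap linearizations: 20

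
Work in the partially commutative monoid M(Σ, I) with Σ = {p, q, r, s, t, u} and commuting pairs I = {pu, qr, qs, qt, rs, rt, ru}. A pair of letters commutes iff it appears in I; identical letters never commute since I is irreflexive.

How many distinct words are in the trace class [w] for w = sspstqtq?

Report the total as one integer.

0(s) covers ∅
1(s) covers 0:s
2(p) covers 1:s
3(s) covers 2:p
4(t) covers 3:s
5(q) covers 2:p
6(t) covers 4:t
7(q) covers 5:q
floor of heap: 0:s
completions by unplaced set U, small U first (add the entries for U minus each lowest piece of U):
  |U|=1: {6}:1  {7}:1
  |U|=2: {4,6}:1  {5,7}:1  {6,7}:2
  |U|=3: {3,4,6}:1  {4,6,7}:3  {5,6,7}:3
  |U|=4: {3,4,6,7}:4  {4,5,6,7}:6
  |U|=5: {3,4,5,6,7}:10
  |U|=6: {2,3,4,5,6,7}:10
  start at 0(s): 10

10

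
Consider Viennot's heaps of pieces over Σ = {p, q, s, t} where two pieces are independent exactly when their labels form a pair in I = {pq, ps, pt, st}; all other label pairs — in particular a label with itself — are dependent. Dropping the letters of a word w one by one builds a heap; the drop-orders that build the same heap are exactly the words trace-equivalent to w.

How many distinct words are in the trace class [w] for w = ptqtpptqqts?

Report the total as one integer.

drop 0:p onto floor
drop 1:t onto floor
drop 2:q onto {1:t}
drop 3:t onto {2:q}
drop 4:p onto {0:p}
drop 5:p onto {4:p}
drop 6:t onto {3:t}
drop 7:q onto {6:t}
drop 8:q onto {7:q}
drop 9:t onto {8:q}
drop 10:s onto {8:q}
ground layer = {0:p, 1:t}
drop-orders for the pieces not yet dropped (sum over which currently-grounded one goes next):
  1 to go: {5} 1  {9} 1  {10} 1
  2 to go: {4,5} 1  {5,9} 2  {5,10} 2  {9,10} 2
  3 to go: {0,4,5} 1  {4,5,9} 3  {4,5,10} 3  {5,9,10} 6  {8,9,10} 2
  4 to go: {0,4,5,9} 4  {0,4,5,10} 4  {4,5,9,10} 12  {5,8,9,10} 8  {7,8,9,10} 2
  5 to go: {0,4,5,9,10} 20  {4,5,8,9,10} 20  {5,7,8,9,10} 10  {6,7,8,9,10} 2
  6 to go: {0,4,5,8,9,10} 40  {3,6,7,8,9,10} 2  {4,5,7,8,9,10} 30  {5,6,7,8,9,10} 12
  7 to go: {0,4,5,7,8,9,10} 70  {2,3,6,7,8,9,10} 2  {3,5,6,7,8,9,10} 14  {4,5,6,7,8,9,10} 42
  8 to go: {0,4,5,6,7,8,9,10} 112  {1,2,3,6,7,8,9,10} 2  {2,3,5,6,7,8,9,10} 16  {3,4,5,6,7,8,9,10} 56
  9 to go: {0,3,4,5,6,7,8,9,10} 168  {1,2,3,5,6,7,8,9,10} 18  {2,3,4,5,6,7,8,9,10} 72
  if 0:p drops first: 90 orders
  if 1:t drops first: 240 orders
heap linearizations: 330

330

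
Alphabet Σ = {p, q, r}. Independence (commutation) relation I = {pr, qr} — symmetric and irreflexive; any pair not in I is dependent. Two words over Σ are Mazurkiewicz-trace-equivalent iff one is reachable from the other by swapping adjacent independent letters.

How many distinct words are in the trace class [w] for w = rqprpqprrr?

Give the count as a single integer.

0(r) covers ∅
1(q) covers ∅
2(p) covers 1:q
3(r) covers 0:r
4(p) covers 2:p
5(q) covers 4:p
6(p) covers 5:q
7(r) covers 3:r
8(r) covers 7:r
9(r) covers 8:r
floor of heap: 0:r, 1:q
completions by unplaced set U, small U first (add the entries for U minus each lowest piece of U):
  |U|=1: {6}:1  {9}:1
  |U|=2: {5,6}:1  {6,9}:2  {8,9}:1
  |U|=3: {4,5,6}:1  {5,6,9}:3  {6,8,9}:3  {7,8,9}:1
  |U|=4: {2,4,5,6}:1  {3,7,8,9}:1  {4,5,6,9}:4  {5,6,8,9}:6  {6,7,8,9}:4
  |U|=5: {0,3,7,8,9}:1  {1,2,4,5,6}:1  {2,4,5,6,9}:5  {3,6,7,8,9}:5  {4,5,6,8,9}:10  {5,6,7,8,9}:10
  |U|=6: {0,3,6,7,8,9}:6  {1,2,4,5,6,9}:6  {2,4,5,6,8,9}:15  {3,5,6,7,8,9}:15  {4,5,6,7,8,9}:20
  |U|=7: {0,3,5,6,7,8,9}:21  {1,2,4,5,6,8,9}:21  {2,4,5,6,7,8,9}:35  {3,4,5,6,7,8,9}:35
  |U|=8: {0,3,4,5,6,7,8,9}:56  {1,2,4,5,6,7,8,9}:56  {2,3,4,5,6,7,8,9}:70
  start at 0(r): 126
  start at 1(q): 126
sum over floor = 252

252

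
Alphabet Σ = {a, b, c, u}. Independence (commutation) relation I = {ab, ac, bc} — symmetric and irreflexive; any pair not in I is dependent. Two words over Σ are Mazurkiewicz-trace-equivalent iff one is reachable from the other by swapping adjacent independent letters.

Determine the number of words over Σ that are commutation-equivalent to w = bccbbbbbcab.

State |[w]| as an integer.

1320

piece 0:b — minimal
piece 1:c — minimal
piece 2:c rests on {1:c}
piece 3:b rests on {0:b}
piece 4:b rests on {3:b}
piece 5:b rests on {4:b}
piece 6:b rests on {5:b}
piece 7:b rests on {6:b}
piece 8:c rests on {2:c}
piece 9:a — minimal
piece 10:b rests on {7:b}
minimal pieces: {0:b, 1:c, 9:a}
ways to finish when only these pieces remain (= sum over removing one remaining piece with nothing left below it):
  1 left: {8}→1  {9}→1  {10}→1
  2 left: {2,8}→1  {7,10}→1  {8,9}→2  {8,10}→2  {9,10}→2
  3 left: {1,2,8}→1  {2,8,9}→3  {2,8,10}→3  {6,7,10}→1  {7,8,10}→3  {7,9,10}→3  {8,9,10}→6
  4 left: {1,2,8,9}→4  {1,2,8,10}→4  {2,7,8,10}→6  {2,8,9,10}→12  {5,6,7,10}→1  {6,7,8,10}→4  {6,7,9,10}→4  {7,8,9,10}→12
  5 left: {1,2,7,8,10}→10  {1,2,8,9,10}→20  {2,6,7,8,10}→10  {2,7,8,9,10}→30  {4,5,6,7,10}→1  {5,6,7,8,10}→5  {5,6,7,9,10}→5  {6,7,8,9,10}→20
  6 left: {1,2,6,7,8,10}→20  {1,2,7,8,9,10}→60  {2,5,6,7,8,10}→15  {2,6,7,8,9,10}→60  {3,4,5,6,7,10}→1  {4,5,6,7,8,10}→6  {4,5,6,7,9,10}→6  {5,6,7,8,9,10}→30
  7 left: {0,3,4,5,6,7,10}→1  {1,2,5,6,7,8,10}→35  {1,2,6,7,8,9,10}→140  {2,4,5,6,7,8,10}→21  {2,5,6,7,8,9,10}→105  {3,4,5,6,7,8,10}→7  {3,4,5,6,7,9,10}→7  {4,5,6,7,8,9,10}→42
  8 left: {0,3,4,5,6,7,8,10}→8  {0,3,4,5,6,7,9,10}→8  {1,2,4,5,6,7,8,10}→56  {1,2,5,6,7,8,9,10}→280  {2,3,4,5,6,7,8,10}→28  {2,4,5,6,7,8,9,10}→168  {3,4,5,6,7,8,9,10}→56
  9 left: {0,2,3,4,5,6,7,8,10}→36  {0,3,4,5,6,7,8,9,10}→72  {1,2,3,4,5,6,7,8,10}→84  {1,2,4,5,6,7,8,9,10}→504  {2,3,4,5,6,7,8,9,10}→252
  placing 0:b first → 840 extensions
  placing 1:c first → 360 extensions
  placing 9:a first → 120 extensions
total linear extensions = 1320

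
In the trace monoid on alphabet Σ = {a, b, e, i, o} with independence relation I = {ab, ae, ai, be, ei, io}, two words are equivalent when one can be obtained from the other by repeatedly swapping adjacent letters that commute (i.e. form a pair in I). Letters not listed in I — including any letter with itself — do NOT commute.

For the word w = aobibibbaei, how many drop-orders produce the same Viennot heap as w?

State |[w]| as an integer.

72

0(a) covers ∅
1(o) covers 0:a
2(b) covers 1:o
3(i) covers 2:b
4(b) covers 3:i
5(i) covers 4:b
6(b) covers 5:i
7(b) covers 6:b
8(a) covers 1:o
9(e) covers 1:o
10(i) covers 7:b
floor of heap: 0:a
completions by unplaced set U, small U first (add the entries for U minus each lowest piece of U):
  |U|=1: {8}:1  {9}:1  {10}:1
  |U|=2: {7,10}:1  {8,9}:2  {8,10}:2  {9,10}:2
  |U|=3: {6,7,10}:1  {7,8,10}:3  {7,9,10}:3  {8,9,10}:6
  |U|=4: {5,6,7,10}:1  {6,7,8,10}:4  {6,7,9,10}:4  {7,8,9,10}:12
  |U|=5: {4,5,6,7,10}:1  {5,6,7,8,10}:5  {5,6,7,9,10}:5  {6,7,8,9,10}:20
  |U|=6: {3,4,5,6,7,10}:1  {4,5,6,7,8,10}:6  {4,5,6,7,9,10}:6  {5,6,7,8,9,10}:30
  |U|=7: {2,3,4,5,6,7,10}:1  {3,4,5,6,7,8,10}:7  {3,4,5,6,7,9,10}:7  {4,5,6,7,8,9,10}:42
  |U|=8: {2,3,4,5,6,7,8,10}:8  {2,3,4,5,6,7,9,10}:8  {3,4,5,6,7,8,9,10}:56
  |U|=9: {2,3,4,5,6,7,8,9,10}:72
  start at 0(a): 72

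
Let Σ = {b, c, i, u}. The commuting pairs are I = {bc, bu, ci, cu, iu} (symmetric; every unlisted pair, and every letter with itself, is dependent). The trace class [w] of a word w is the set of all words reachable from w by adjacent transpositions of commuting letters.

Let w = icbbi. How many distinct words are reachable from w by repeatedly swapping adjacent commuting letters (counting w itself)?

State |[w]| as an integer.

0(i) covers ∅
1(c) covers ∅
2(b) covers 0:i
3(b) covers 2:b
4(i) covers 3:b
floor of heap: 0:i, 1:c
completions by unplaced set U, small U first (add the entries for U minus each lowest piece of U):
  |U|=1: {1}:1  {4}:1
  |U|=2: {1,4}:2  {3,4}:1
  |U|=3: {1,3,4}:3  {2,3,4}:1
  start at 0(i): 4
  start at 1(c): 1
sum over floor = 5

5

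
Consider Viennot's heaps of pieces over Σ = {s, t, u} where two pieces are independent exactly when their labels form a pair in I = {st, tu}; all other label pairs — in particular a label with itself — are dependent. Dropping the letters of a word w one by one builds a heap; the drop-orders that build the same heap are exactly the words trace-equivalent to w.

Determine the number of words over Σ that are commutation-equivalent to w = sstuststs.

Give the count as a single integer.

0(s) covers ∅
1(s) covers 0:s
2(t) covers ∅
3(u) covers 1:s
4(s) covers 3:u
5(t) covers 2:t
6(s) covers 4:s
7(t) covers 5:t
8(s) covers 6:s
floor of heap: 0:s, 2:t
completions by unplaced set U, small U first (add the entries for U minus each lowest piece of U):
  |U|=1: {7}:1  {8}:1
  |U|=2: {5,7}:1  {6,8}:1  {7,8}:2
  |U|=3: {2,5,7}:1  {4,6,8}:1  {5,7,8}:3  {6,7,8}:3
  |U|=4: {2,5,7,8}:4  {3,4,6,8}:1  {4,6,7,8}:4  {5,6,7,8}:6
  |U|=5: {1,3,4,6,8}:1  {2,5,6,7,8}:10  {3,4,6,7,8}:5  {4,5,6,7,8}:10
  |U|=6: {0,1,3,4,6,8}:1  {1,3,4,6,7,8}:6  {2,4,5,6,7,8}:20  {3,4,5,6,7,8}:15
  |U|=7: {0,1,3,4,6,7,8}:7  {1,3,4,5,6,7,8}:21  {2,3,4,5,6,7,8}:35
  start at 0(s): 56
  start at 2(t): 28
sum over floor = 84

84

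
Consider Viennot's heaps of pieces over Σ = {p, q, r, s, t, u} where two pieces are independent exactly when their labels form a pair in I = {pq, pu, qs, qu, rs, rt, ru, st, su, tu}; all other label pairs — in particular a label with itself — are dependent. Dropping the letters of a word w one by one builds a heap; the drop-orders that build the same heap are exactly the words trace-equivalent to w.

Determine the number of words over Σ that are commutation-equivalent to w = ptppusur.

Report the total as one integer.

56

drop 0:p onto floor
drop 1:t onto {0:p}
drop 2:p onto {1:t}
drop 3:p onto {2:p}
drop 4:u onto floor
drop 5:s onto {3:p}
drop 6:u onto {4:u}
drop 7:r onto {3:p}
ground layer = {0:p, 4:u}
drop-orders for the pieces not yet dropped (sum over which currently-grounded one goes next):
  1 to go: {5} 1  {6} 1  {7} 1
  2 to go: {4,6} 1  {5,6} 2  {5,7} 2  {6,7} 2
  3 to go: {3,5,7} 2  {4,5,6} 3  {4,6,7} 3  {5,6,7} 6
  4 to go: {2,3,5,7} 2  {3,5,6,7} 8  {4,5,6,7} 12
  5 to go: {1,2,3,5,7} 2  {2,3,5,6,7} 10  {3,4,5,6,7} 20
  6 to go: {0,1,2,3,5,7} 2  {1,2,3,5,6,7} 12  {2,3,4,5,6,7} 30
  if 0:p drops first: 42 orders
  if 4:u drops first: 14 orders
heap linearizations: 56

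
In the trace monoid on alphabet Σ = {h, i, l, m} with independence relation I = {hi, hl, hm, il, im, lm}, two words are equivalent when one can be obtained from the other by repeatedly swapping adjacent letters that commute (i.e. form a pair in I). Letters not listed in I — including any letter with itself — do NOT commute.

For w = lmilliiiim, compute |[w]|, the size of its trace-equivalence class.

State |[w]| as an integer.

2520

piece 0:l — minimal
piece 1:m — minimal
piece 2:i — minimal
piece 3:l rests on {0:l}
piece 4:l rests on {3:l}
piece 5:i rests on {2:i}
piece 6:i rests on {5:i}
piece 7:i rests on {6:i}
piece 8:i rests on {7:i}
piece 9:m rests on {1:m}
minimal pieces: {0:l, 1:m, 2:i}
ways to finish when only these pieces remain (= sum over removing one remaining piece with nothing left below it):
  1 left: {4}→1  {8}→1  {9}→1
  2 left: {1,9}→1  {3,4}→1  {4,8}→2  {4,9}→2  {7,8}→1  {8,9}→2
  3 left: {0,3,4}→1  {1,4,9}→3  {1,8,9}→3  {3,4,8}→3  {3,4,9}→3  {4,7,8}→3  {4,8,9}→6  {6,7,8}→1  {7,8,9}→3
  4 left: {0,3,4,8}→4  {0,3,4,9}→4  {1,3,4,9}→6  {1,4,8,9}→12  {1,7,8,9}→6  {3,4,7,8}→6  {3,4,8,9}→12  {4,6,7,8}→4  {4,7,8,9}→12  {5,6,7,8}→1  {6,7,8,9}→4
  5 left: {0,1,3,4,9}→10  {0,3,4,7,8}→10  {0,3,4,8,9}→20  {1,3,4,8,9}→30  {1,4,7,8,9}→30  {1,6,7,8,9}→10  {2,5,6,7,8}→1  {3,4,6,7,8}→10  {3,4,7,8,9}→30  {4,5,6,7,8}→5  {4,6,7,8,9}→20  {5,6,7,8,9}→5
  6 left: {0,1,3,4,8,9}→60  {0,3,4,6,7,8}→20  {0,3,4,7,8,9}→60  {1,3,4,7,8,9}→90  {1,4,6,7,8,9}→60  {1,5,6,7,8,9}→15  {2,4,5,6,7,8}→6  {2,5,6,7,8,9}→6  {3,4,5,6,7,8}→15  {3,4,6,7,8,9}→60  {4,5,6,7,8,9}→30
  7 left: {0,1,3,4,7,8,9}→210  {0,3,4,5,6,7,8}→35  {0,3,4,6,7,8,9}→140  {1,2,5,6,7,8,9}→21  {1,3,4,6,7,8,9}→210  {1,4,5,6,7,8,9}→105  {2,3,4,5,6,7,8}→21  {2,4,5,6,7,8,9}→42  {3,4,5,6,7,8,9}→105
  8 left: {0,1,3,4,6,7,8,9}→560  {0,2,3,4,5,6,7,8}→56  {0,3,4,5,6,7,8,9}→280  {1,2,4,5,6,7,8,9}→168  {1,3,4,5,6,7,8,9}→420  {2,3,4,5,6,7,8,9}→168
  placing 0:l first → 756 extensions
  placing 1:m first → 504 extensions
  placing 2:i first → 1260 extensions
total linear extensions = 2520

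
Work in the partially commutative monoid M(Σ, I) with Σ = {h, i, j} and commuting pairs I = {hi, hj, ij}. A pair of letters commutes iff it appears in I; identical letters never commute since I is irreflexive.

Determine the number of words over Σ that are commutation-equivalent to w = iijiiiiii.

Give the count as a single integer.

9

0(i) covers ∅
1(i) covers 0:i
2(j) covers ∅
3(i) covers 1:i
4(i) covers 3:i
5(i) covers 4:i
6(i) covers 5:i
7(i) covers 6:i
8(i) covers 7:i
floor of heap: 0:i, 2:j
completions by unplaced set U, small U first (add the entries for U minus each lowest piece of U):
  |U|=1: {2}:1  {8}:1
  |U|=2: {2,8}:2  {7,8}:1
  |U|=3: {2,7,8}:3  {6,7,8}:1
  |U|=4: {2,6,7,8}:4  {5,6,7,8}:1
  |U|=5: {2,5,6,7,8}:5  {4,5,6,7,8}:1
  |U|=6: {2,4,5,6,7,8}:6  {3,4,5,6,7,8}:1
  |U|=7: {1,3,4,5,6,7,8}:1  {2,3,4,5,6,7,8}:7
  start at 0(i): 8
  start at 2(j): 1
sum over floor = 9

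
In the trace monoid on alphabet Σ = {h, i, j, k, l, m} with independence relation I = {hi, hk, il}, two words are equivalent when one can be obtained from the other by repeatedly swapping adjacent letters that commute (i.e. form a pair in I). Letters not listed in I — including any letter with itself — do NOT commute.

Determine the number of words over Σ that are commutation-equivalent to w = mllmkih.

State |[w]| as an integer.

3

drop 0:m onto floor
drop 1:l onto {0:m}
drop 2:l onto {1:l}
drop 3:m onto {2:l}
drop 4:k onto {3:m}
drop 5:i onto {4:k}
drop 6:h onto {3:m}
ground layer = {0:m}
drop-orders for the pieces not yet dropped (sum over which currently-grounded one goes next):
  1 to go: {5} 1  {6} 1
  2 to go: {4,5} 1  {5,6} 2
  3 to go: {4,5,6} 3
  4 to go: {3,4,5,6} 3
  5 to go: {2,3,4,5,6} 3
  if 0:m drops first: 3 orders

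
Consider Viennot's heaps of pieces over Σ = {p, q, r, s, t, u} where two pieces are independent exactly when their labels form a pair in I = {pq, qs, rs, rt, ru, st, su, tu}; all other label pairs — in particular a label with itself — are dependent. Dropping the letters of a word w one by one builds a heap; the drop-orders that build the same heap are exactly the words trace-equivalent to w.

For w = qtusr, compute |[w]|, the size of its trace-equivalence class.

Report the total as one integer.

#0=q has no predecessor
#1=t depends on [0:q]
#2=u depends on [0:q]
#3=s has no predecessor
#4=r depends on [0:q]
sources: [0:q, 3:s]
N(rest) = Σ N(rest − s) over sources s of rest; N(one piece) = 1:
  size 1 → [1]=1  [2]=1  [3]=1  [4]=1
  size 2 → [1,2]=2  [1,3]=2  [1,4]=2  [2,3]=2  [2,4]=2  [3,4]=2
  size 3 → [1,2,3]=6  [1,2,4]=6  [1,3,4]=6  [2,3,4]=6
  first=0(q) contributes 24
  first=3(s) contributes 6
|[w]| = 30

30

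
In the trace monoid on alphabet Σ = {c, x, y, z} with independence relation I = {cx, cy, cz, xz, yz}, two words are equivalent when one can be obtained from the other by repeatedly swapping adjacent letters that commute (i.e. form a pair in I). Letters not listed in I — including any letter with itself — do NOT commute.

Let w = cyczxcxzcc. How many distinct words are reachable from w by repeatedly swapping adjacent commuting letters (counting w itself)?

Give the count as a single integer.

2520

piece 0:c — minimal
piece 1:y — minimal
piece 2:c rests on {0:c}
piece 3:z — minimal
piece 4:x rests on {1:y}
piece 5:c rests on {2:c}
piece 6:x rests on {4:x}
piece 7:z rests on {3:z}
piece 8:c rests on {5:c}
piece 9:c rests on {8:c}
minimal pieces: {0:c, 1:y, 3:z}
ways to finish when only these pieces remain (= sum over removing one remaining piece with nothing left below it):
  1 left: {6}→1  {7}→1  {9}→1
  2 left: {3,7}→1  {4,6}→1  {6,7}→2  {6,9}→2  {7,9}→2  {8,9}→1
  3 left: {1,4,6}→1  {3,6,7}→3  {3,7,9}→3  {4,6,7}→3  {4,6,9}→3  {5,8,9}→1  {6,7,9}→6  {6,8,9}→3  {7,8,9}→3
  4 left: {1,4,6,7}→4  {1,4,6,9}→4  {2,5,8,9}→1  {3,4,6,7}→6  {3,6,7,9}→12  {3,7,8,9}→6  {4,6,7,9}→12  {4,6,8,9}→6  {5,6,8,9}→4  {5,7,8,9}→4  {6,7,8,9}→12
  5 left: {0,2,5,8,9}→1  {1,3,4,6,7}→10  {1,4,6,7,9}→20  {1,4,6,8,9}→10  {2,5,6,8,9}→5  {2,5,7,8,9}→5  {3,4,6,7,9}→30  {3,5,7,8,9}→10  {3,6,7,8,9}→30  {4,5,6,8,9}→10  {4,6,7,8,9}→30  {5,6,7,8,9}→20
  6 left: {0,2,5,6,8,9}→6  {0,2,5,7,8,9}→6  {1,3,4,6,7,9}→60  {1,4,5,6,8,9}→20  {1,4,6,7,8,9}→60  {2,3,5,7,8,9}→15  {2,4,5,6,8,9}→15  {2,5,6,7,8,9}→30  {3,4,6,7,8,9}→90  {3,5,6,7,8,9}→60  {4,5,6,7,8,9}→60
  7 left: {0,2,3,5,7,8,9}→21  {0,2,4,5,6,8,9}→21  {0,2,5,6,7,8,9}→42  {1,2,4,5,6,8,9}→35  {1,3,4,6,7,8,9}→210  {1,4,5,6,7,8,9}→140  {2,3,5,6,7,8,9}→105  {2,4,5,6,7,8,9}→105  {3,4,5,6,7,8,9}→210
  8 left: {0,1,2,4,5,6,8,9}→56  {0,2,3,5,6,7,8,9}→168  {0,2,4,5,6,7,8,9}→168  {1,2,4,5,6,7,8,9}→280  {1,3,4,5,6,7,8,9}→560  {2,3,4,5,6,7,8,9}→420
  placing 0:c first → 1260 extensions
  placing 1:y first → 756 extensions
  placing 3:z first → 504 extensions
total linear extensions = 2520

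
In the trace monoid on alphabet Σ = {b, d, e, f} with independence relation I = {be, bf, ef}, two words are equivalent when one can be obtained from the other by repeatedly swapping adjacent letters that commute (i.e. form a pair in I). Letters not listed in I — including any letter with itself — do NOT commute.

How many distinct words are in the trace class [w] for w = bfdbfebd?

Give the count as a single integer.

24

#0=b has no predecessor
#1=f has no predecessor
#2=d depends on [0:b, 1:f]
#3=b depends on [2:d]
#4=f depends on [2:d]
#5=e depends on [2:d]
#6=b depends on [3:b]
#7=d depends on [4:f, 5:e, 6:b]
sources: [0:b, 1:f]
N(rest) = Σ N(rest − s) over sources s of rest; N(one piece) = 1:
  size 1 → [7]=1
  size 2 → [4,7]=1  [5,7]=1  [6,7]=1
  size 3 → [3,6,7]=1  [4,5,7]=2  [4,6,7]=2  [5,6,7]=2
  size 4 → [3,4,6,7]=3  [3,5,6,7]=3  [4,5,6,7]=6
  size 5 → [3,4,5,6,7]=12
  size 6 → [2,3,4,5,6,7]=12
  first=0(b) contributes 12
  first=1(f) contributes 12
|[w]| = 24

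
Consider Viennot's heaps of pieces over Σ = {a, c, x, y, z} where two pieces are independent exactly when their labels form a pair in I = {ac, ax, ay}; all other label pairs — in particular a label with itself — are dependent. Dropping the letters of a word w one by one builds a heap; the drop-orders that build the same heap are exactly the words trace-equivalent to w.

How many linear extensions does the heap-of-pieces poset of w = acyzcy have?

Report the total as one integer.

0(a) covers ∅
1(c) covers ∅
2(y) covers 1:c
3(z) covers 0:a, 2:y
4(c) covers 3:z
5(y) covers 4:c
floor of heap: 0:a, 1:c
completions by unplaced set U, small U first (add the entries for U minus each lowest piece of U):
  |U|=1: {5}:1
  |U|=2: {4,5}:1
  |U|=3: {3,4,5}:1
  |U|=4: {0,3,4,5}:1  {2,3,4,5}:1
  start at 0(a): 1
  start at 1(c): 2
sum over floor = 3

3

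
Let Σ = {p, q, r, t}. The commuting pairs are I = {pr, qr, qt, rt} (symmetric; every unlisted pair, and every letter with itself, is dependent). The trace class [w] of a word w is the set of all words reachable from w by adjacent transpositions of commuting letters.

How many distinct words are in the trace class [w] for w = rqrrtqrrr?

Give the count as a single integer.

252

drop 0:r onto floor
drop 1:q onto floor
drop 2:r onto {0:r}
drop 3:r onto {2:r}
drop 4:t onto floor
drop 5:q onto {1:q}
drop 6:r onto {3:r}
drop 7:r onto {6:r}
drop 8:r onto {7:r}
ground layer = {0:r, 1:q, 4:t}
drop-orders for the pieces not yet dropped (sum over which currently-grounded one goes next):
  1 to go: {4} 1  {5} 1  {8} 1
  2 to go: {1,5} 1  {4,5} 2  {4,8} 2  {5,8} 2  {7,8} 1
  3 to go: {1,4,5} 3  {1,5,8} 3  {4,5,8} 6  {4,7,8} 3  {5,7,8} 3  {6,7,8} 1
  4 to go: {1,4,5,8} 12  {1,5,7,8} 6  {3,6,7,8} 1  {4,5,7,8} 12  {4,6,7,8} 4  {5,6,7,8} 4
  5 to go: {1,4,5,7,8} 30  {1,5,6,7,8} 10  {2,3,6,7,8} 1  {3,4,6,7,8} 5  {3,5,6,7,8} 5  {4,5,6,7,8} 20
  6 to go: {0,2,3,6,7,8} 1  {1,3,5,6,7,8} 15  {1,4,5,6,7,8} 60  {2,3,4,6,7,8} 6  {2,3,5,6,7,8} 6  {3,4,5,6,7,8} 30
  7 to go: {0,2,3,4,6,7,8} 7  {0,2,3,5,6,7,8} 7  {1,2,3,5,6,7,8} 21  {1,3,4,5,6,7,8} 105  {2,3,4,5,6,7,8} 42
  if 0:r drops first: 168 orders
  if 1:q drops first: 56 orders
  if 4:t drops first: 28 orders
heap linearizations: 252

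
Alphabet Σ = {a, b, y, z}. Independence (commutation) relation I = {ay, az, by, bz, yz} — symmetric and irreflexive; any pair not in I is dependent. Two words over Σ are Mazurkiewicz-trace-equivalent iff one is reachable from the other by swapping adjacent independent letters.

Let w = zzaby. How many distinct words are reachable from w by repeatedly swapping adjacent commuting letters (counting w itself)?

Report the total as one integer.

0(z) covers ∅
1(z) covers 0:z
2(a) covers ∅
3(b) covers 2:a
4(y) covers ∅
floor of heap: 0:z, 2:a, 4:y
completions by unplaced set U, small U first (add the entries for U minus each lowest piece of U):
  |U|=1: {1}:1  {3}:1  {4}:1
  |U|=2: {0,1}:1  {1,3}:2  {1,4}:2  {2,3}:1  {3,4}:2
  |U|=3: {0,1,3}:3  {0,1,4}:3  {1,2,3}:3  {1,3,4}:6  {2,3,4}:3
  start at 0(z): 12
  start at 2(a): 12
  start at 4(y): 6
sum over floor = 30

30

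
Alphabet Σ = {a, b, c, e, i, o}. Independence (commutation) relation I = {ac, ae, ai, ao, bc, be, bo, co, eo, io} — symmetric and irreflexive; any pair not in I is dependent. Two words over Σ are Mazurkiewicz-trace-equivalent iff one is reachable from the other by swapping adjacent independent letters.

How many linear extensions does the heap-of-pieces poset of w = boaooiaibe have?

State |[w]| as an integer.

piece 0:b — minimal
piece 1:o — minimal
piece 2:a rests on {0:b}
piece 3:o rests on {1:o}
piece 4:o rests on {3:o}
piece 5:i rests on {0:b}
piece 6:a rests on {2:a}
piece 7:i rests on {5:i}
piece 8:b rests on {6:a, 7:i}
piece 9:e rests on {7:i}
minimal pieces: {0:b, 1:o}
ways to finish when only these pieces remain (= sum over removing one remaining piece with nothing left below it):
  1 left: {4}→1  {8}→1  {9}→1
  2 left: {3,4}→1  {4,8}→2  {4,9}→2  {6,8}→1  {8,9}→2
  3 left: {1,3,4}→1  {2,6,8}→1  {3,4,8}→3  {3,4,9}→3  {4,6,8}→3  {4,8,9}→6  {6,8,9}→3  {7,8,9}→2
  4 left: {1,3,4,8}→4  {1,3,4,9}→4  {2,4,6,8}→4  {2,6,8,9}→4  {3,4,6,8}→6  {3,4,8,9}→12  {4,6,8,9}→12  {4,7,8,9}→8  {5,7,8,9}→2  {6,7,8,9}→5
  5 left: {1,3,4,6,8}→10  {1,3,4,8,9}→20  {2,3,4,6,8}→10  {2,4,6,8,9}→20  {2,6,7,8,9}→9  {3,4,6,8,9}→30  {3,4,7,8,9}→20  {4,5,7,8,9}→10  {4,6,7,8,9}→25  {5,6,7,8,9}→7
  6 left: {1,2,3,4,6,8}→20  {1,3,4,6,8,9}→60  {1,3,4,7,8,9}→40  {2,3,4,6,8,9}→60  {2,4,6,7,8,9}→54  {2,5,6,7,8,9}→16  {3,4,5,7,8,9}→30  {3,4,6,7,8,9}→75  {4,5,6,7,8,9}→42
  7 left: {0,2,5,6,7,8,9}→16  {1,2,3,4,6,8,9}→140  {1,3,4,5,7,8,9}→70  {1,3,4,6,7,8,9}→175  {2,3,4,6,7,8,9}→189  {2,4,5,6,7,8,9}→112  {3,4,5,6,7,8,9}→147
  8 left: {0,2,4,5,6,7,8,9}→128  {1,2,3,4,6,7,8,9}→504  {1,3,4,5,6,7,8,9}→392  {2,3,4,5,6,7,8,9}→448
  placing 0:b first → 1344 extensions
  placing 1:o first → 576 extensions
total linear extensions = 1920

1920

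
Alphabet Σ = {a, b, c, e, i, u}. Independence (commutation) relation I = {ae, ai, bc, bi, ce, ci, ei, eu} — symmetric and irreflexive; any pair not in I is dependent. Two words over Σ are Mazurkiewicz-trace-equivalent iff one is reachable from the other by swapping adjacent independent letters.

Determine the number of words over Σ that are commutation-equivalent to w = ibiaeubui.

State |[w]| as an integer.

#0=i has no predecessor
#1=b has no predecessor
#2=i depends on [0:i]
#3=a depends on [1:b]
#4=e depends on [1:b]
#5=u depends on [2:i, 3:a]
#6=b depends on [4:e, 5:u]
#7=u depends on [6:b]
#8=i depends on [7:u]
sources: [0:i, 1:b]
N(rest) = Σ N(rest − s) over sources s of rest; N(one piece) = 1:
  size 1 → [8]=1
  size 2 → [7,8]=1
  size 3 → [6,7,8]=1
  size 4 → [4,6,7,8]=1  [5,6,7,8]=1
  size 5 → [2,5,6,7,8]=1  [3,5,6,7,8]=1  [4,5,6,7,8]=2
  size 6 → [0,2,5,6,7,8]=1  [2,3,5,6,7,8]=2  [2,4,5,6,7,8]=3  [3,4,5,6,7,8]=3
  size 7 → [0,2,3,5,6,7,8]=3  [0,2,4,5,6,7,8]=4  [1,3,4,5,6,7,8]=3  [2,3,4,5,6,7,8]=8
  first=0(i) contributes 11
  first=1(b) contributes 15
|[w]| = 26

26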